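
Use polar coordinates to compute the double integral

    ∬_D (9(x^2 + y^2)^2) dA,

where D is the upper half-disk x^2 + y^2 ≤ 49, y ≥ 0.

The region D is 0 ≤ r ≤ 7, 0 ≤ θ ≤ π in polar coordinates, where x = r cos(θ), y = r sin(θ), and dA = r dr dθ.

Under the substitution, the integrand becomes 9r^4, so

    ∬_D (9(x^2 + y^2)^2) dA = ∫_{0}^{π} ∫_{0}^{7} (9r^4) · r dr dθ.

Inner integral (in r): ∫_{0}^{7} (9r^4) · r dr = 352947/2.

Outer integral (in θ): ∫_{0}^{π} (352947/2) dθ = 352947π/2.

Therefore ∬_D (9(x^2 + y^2)^2) dA = 352947π/2.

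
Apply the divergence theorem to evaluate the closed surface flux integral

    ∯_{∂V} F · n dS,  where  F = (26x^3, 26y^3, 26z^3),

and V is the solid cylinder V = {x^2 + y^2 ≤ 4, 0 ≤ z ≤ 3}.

By the divergence theorem,

    ∯_{∂V} F · n dS = ∭_V (∇ · F) dV.

Compute the divergence:
    ∇ · F = ∂F_x/∂x + ∂F_y/∂y + ∂F_z/∂z = 78x^2 + 78y^2 + 78z^2.

In cylindrical coordinates, x = r cos(θ), y = r sin(θ), z = z, dV = r dr dθ dz, with 0 ≤ r ≤ 2, 0 ≤ θ ≤ 2π, 0 ≤ z ≤ 3.

The integrand, after substitution and multiplying by the volume element, becomes (78r^2 + 78z^2) · r, so

    ∭_V (∇·F) dV = ∫_0^{2π} ∫_0^{2} ∫_0^{3} (78r^2 + 78z^2) · r dz dr dθ.

Inner (z from 0 to 3): 234r (r^2 + 3).
Middle (r from 0 to 2): 2340.
Outer (θ from 0 to 2π): 4680π.

Therefore ∯_{∂V} F · n dS = 4680π.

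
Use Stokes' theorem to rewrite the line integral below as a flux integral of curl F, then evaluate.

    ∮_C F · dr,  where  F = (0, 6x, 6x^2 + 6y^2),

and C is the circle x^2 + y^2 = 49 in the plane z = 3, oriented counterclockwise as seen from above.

Let S be the flat disk x^2 + y^2 ≤ 49 in the plane z = 3, with upward unit normal n̂ = ẑ. By Stokes' theorem,

    ∮_C F · dr = ∬_S (∇ × F) · n̂ dS = ∬_D (curl F)_z dA,

where D is the disk x^2 + y^2 ≤ 49.

Compute the curl of F = (0, 6x, 6x^2 + 6y^2):
    (∇ × F)_x = ∂F_z/∂y - ∂F_y/∂z = 12y,
    (∇ × F)_y = ∂F_x/∂z - ∂F_z/∂x = -12x,
    (∇ × F)_z = ∂F_y/∂x - ∂F_x/∂y = 6.

On z = 3, (curl F)_z = 6.

Convert to polar (x = r cos θ, y = r sin θ, dA = r dr dθ); the integrand becomes 6, so

    ∬_D (curl F)_z dA = ∫_0^{2π} ∫_0^{7} (6) · r dr dθ.

Inner (r from 0 to 7): 147.
Outer (θ from 0 to 2π): 294π.

Therefore ∮_C F · dr = 294π.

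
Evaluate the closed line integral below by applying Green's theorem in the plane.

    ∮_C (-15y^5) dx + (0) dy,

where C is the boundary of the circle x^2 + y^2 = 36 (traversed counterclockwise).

Green's theorem converts the closed line integral into a double integral over the enclosed region D:

    ∮_C P dx + Q dy = ∬_D (∂Q/∂x - ∂P/∂y) dA.

Here P = -15y^5, Q = 0, so

    ∂Q/∂x = 0,    ∂P/∂y = -75y^4,
    ∂Q/∂x - ∂P/∂y = 75y^4.

D is the region x^2 + y^2 ≤ 36. Evaluating the double integral:

In polar coordinates (x = r cos θ, y = r sin θ, dA = r dr dθ) the integrand becomes 75r^4sin(θ)^4, so

    ∬_D (75y^4) dA = ∫_0^{2π} ∫_0^{6} (75r^4sin(θ)^4) · r dr dθ.

Inner (r from 0 to 6): 583200sin(θ)^4.
Outer (θ from 0 to 2π): 437400π.

Therefore ∮_C P dx + Q dy = 437400π.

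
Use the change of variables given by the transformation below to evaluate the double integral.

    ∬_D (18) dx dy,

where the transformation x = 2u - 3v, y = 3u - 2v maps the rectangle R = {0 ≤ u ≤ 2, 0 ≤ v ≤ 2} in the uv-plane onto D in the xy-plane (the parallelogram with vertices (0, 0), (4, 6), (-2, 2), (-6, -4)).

Compute the Jacobian determinant of (x, y) with respect to (u, v):

    ∂(x,y)/∂(u,v) = | 2  -3 | = (2)(-2) - (-3)(3) = 5.
                   | 3  -2 |

Its absolute value is |J| = 5 (the area scaling factor).

Substituting x = 2u - 3v, y = 3u - 2v into the integrand,

    18 → 18,

so the integral becomes

    ∬_R (18) · |J| du dv = ∫_0^2 ∫_0^2 (90) dv du.

Inner (v): 180.
Outer (u): 360.

Therefore ∬_D (18) dx dy = 360.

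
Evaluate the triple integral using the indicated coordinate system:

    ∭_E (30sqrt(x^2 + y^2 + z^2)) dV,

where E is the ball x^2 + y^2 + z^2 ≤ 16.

In spherical coordinates, x = ρ sin(φ) cos(θ), y = ρ sin(φ) sin(θ), z = ρ cos(φ), and dV = ρ^2 sin(φ) dρ dφ dθ.

The integrand becomes 30ρ, so

    ∭_E (30sqrt(x^2 + y^2 + z^2)) dV = ∫_{0}^{2π} ∫_{0}^{π} ∫_{0}^{4} (30ρ) · ρ^2 sin(φ) dρ dφ dθ.

Inner (ρ): 1920sin(φ).
Middle (φ): 3840.
Outer (θ): 7680π.

Therefore the triple integral equals 7680π.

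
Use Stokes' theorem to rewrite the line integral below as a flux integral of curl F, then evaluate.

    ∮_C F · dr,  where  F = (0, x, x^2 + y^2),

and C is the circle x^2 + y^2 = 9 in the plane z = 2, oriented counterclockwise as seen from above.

Let S be the flat disk x^2 + y^2 ≤ 9 in the plane z = 2, with upward unit normal n̂ = ẑ. By Stokes' theorem,

    ∮_C F · dr = ∬_S (∇ × F) · n̂ dS = ∬_D (curl F)_z dA,

where D is the disk x^2 + y^2 ≤ 9.

Compute the curl of F = (0, x, x^2 + y^2):
    (∇ × F)_x = ∂F_z/∂y - ∂F_y/∂z = 2y,
    (∇ × F)_y = ∂F_x/∂z - ∂F_z/∂x = -2x,
    (∇ × F)_z = ∂F_y/∂x - ∂F_x/∂y = 1.

On z = 2, (curl F)_z = 1.

Convert to polar (x = r cos θ, y = r sin θ, dA = r dr dθ); the integrand becomes 1, so

    ∬_D (curl F)_z dA = ∫_0^{2π} ∫_0^{3} (1) · r dr dθ.

Inner (r from 0 to 3): 9/2.
Outer (θ from 0 to 2π): 9π.

Therefore ∮_C F · dr = 9π.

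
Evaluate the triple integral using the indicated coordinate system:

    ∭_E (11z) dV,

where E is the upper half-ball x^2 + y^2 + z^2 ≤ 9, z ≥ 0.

In spherical coordinates, x = ρ sin(φ) cos(θ), y = ρ sin(φ) sin(θ), z = ρ cos(φ), and dV = ρ^2 sin(φ) dρ dφ dθ.

The integrand becomes 11ρ cos(φ), so

    ∭_E (11z) dV = ∫_{0}^{2π} ∫_{0}^{π/2} ∫_{0}^{3} (11ρ cos(φ)) · ρ^2 sin(φ) dρ dφ dθ.

Inner (ρ): 891sin(2φ)/8.
Middle (φ): 891/8.
Outer (θ): 891π/4.

Therefore the triple integral equals 891π/4.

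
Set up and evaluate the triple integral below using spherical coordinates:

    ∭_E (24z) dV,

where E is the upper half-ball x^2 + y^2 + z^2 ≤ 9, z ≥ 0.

In spherical coordinates, x = ρ sin(φ) cos(θ), y = ρ sin(φ) sin(θ), z = ρ cos(φ), and dV = ρ^2 sin(φ) dρ dφ dθ.

The integrand becomes 24ρ cos(φ), so

    ∭_E (24z) dV = ∫_{0}^{2π} ∫_{0}^{π/2} ∫_{0}^{3} (24ρ cos(φ)) · ρ^2 sin(φ) dρ dφ dθ.

Inner (ρ): 243sin(2φ).
Middle (φ): 243.
Outer (θ): 486π.

Therefore the triple integral equals 486π.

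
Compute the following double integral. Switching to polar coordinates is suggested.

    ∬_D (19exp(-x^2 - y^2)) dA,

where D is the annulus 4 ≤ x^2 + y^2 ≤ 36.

The region D is 2 ≤ r ≤ 6, 0 ≤ θ ≤ 2π in polar coordinates, where x = r cos(θ), y = r sin(θ), and dA = r dr dθ.

Under the substitution, the integrand becomes 19exp(-r^2), so

    ∬_D (19exp(-x^2 - y^2)) dA = ∫_{0}^{2π} ∫_{2}^{6} (19exp(-r^2)) · r dr dθ.

Inner integral (in r): ∫_{2}^{6} (19exp(-r^2)) · r dr = -(19 - 19exp(32))exp(-36)/2.

Outer integral (in θ): ∫_{0}^{2π} (-(19 - 19exp(32))exp(-36)/2) dθ = -19π (1 - exp(32))exp(-36).

Therefore ∬_D (19exp(-x^2 - y^2)) dA = -19π (1 - exp(32))exp(-36).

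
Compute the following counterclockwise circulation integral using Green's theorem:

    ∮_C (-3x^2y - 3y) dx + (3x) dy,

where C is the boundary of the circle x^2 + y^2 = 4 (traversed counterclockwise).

Green's theorem converts the closed line integral into a double integral over the enclosed region D:

    ∮_C P dx + Q dy = ∬_D (∂Q/∂x - ∂P/∂y) dA.

Here P = -3x^2y - 3y, Q = 3x, so

    ∂Q/∂x = 3,    ∂P/∂y = -3x^2 - 3,
    ∂Q/∂x - ∂P/∂y = 3x^2 + 6.

D is the region x^2 + y^2 ≤ 4. Evaluating the double integral:

In polar coordinates (x = r cos θ, y = r sin θ, dA = r dr dθ) the integrand becomes 3r^2cos(θ)^2 + 6, so

    ∬_D (3x^2 + 6) dA = ∫_0^{2π} ∫_0^{2} (3r^2cos(θ)^2 + 6) · r dr dθ.

Inner (r from 0 to 2): 12cos(θ)^2 + 12.
Outer (θ from 0 to 2π): 36π.

Therefore ∮_C P dx + Q dy = 36π.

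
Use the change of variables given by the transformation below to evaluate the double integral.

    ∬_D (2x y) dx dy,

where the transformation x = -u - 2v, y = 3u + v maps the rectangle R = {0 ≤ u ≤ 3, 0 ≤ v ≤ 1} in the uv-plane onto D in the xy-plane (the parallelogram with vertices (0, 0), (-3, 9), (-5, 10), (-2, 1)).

Compute the Jacobian determinant of (x, y) with respect to (u, v):

    ∂(x,y)/∂(u,v) = | -1  -2 | = (-1)(1) - (-2)(3) = 5.
                   | 3  1 |

Its absolute value is |J| = 5 (the area scaling factor).

Substituting x = -u - 2v, y = 3u + v into the integrand,

    2x y → -6u^2 - 14u v - 4v^2,

so the integral becomes

    ∬_R (-6u^2 - 14u v - 4v^2) · |J| du dv = ∫_0^3 ∫_0^1 (-30u^2 - 70u v - 20v^2) dv du.

Inner (v): -30u^2 - 35u - 20/3.
Outer (u): -895/2.

Therefore ∬_D (2x y) dx dy = -895/2.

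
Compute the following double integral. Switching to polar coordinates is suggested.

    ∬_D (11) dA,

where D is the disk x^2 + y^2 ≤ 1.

The region D is 0 ≤ r ≤ 1, 0 ≤ θ ≤ 2π in polar coordinates, where x = r cos(θ), y = r sin(θ), and dA = r dr dθ.

Under the substitution, the integrand becomes 11, so

    ∬_D (11) dA = ∫_{0}^{2π} ∫_{0}^{1} (11) · r dr dθ.

Inner integral (in r): ∫_{0}^{1} (11) · r dr = 11/2.

Outer integral (in θ): ∫_{0}^{2π} (11/2) dθ = 11π.

Therefore ∬_D (11) dA = 11π.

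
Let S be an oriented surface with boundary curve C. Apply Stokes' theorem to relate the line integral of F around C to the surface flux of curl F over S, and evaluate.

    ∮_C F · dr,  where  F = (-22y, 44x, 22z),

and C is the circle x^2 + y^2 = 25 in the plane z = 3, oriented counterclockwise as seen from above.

Let S be the flat disk x^2 + y^2 ≤ 25 in the plane z = 3, with upward unit normal n̂ = ẑ. By Stokes' theorem,

    ∮_C F · dr = ∬_S (∇ × F) · n̂ dS = ∬_D (curl F)_z dA,

where D is the disk x^2 + y^2 ≤ 25.

Compute the curl of F = (-22y, 44x, 22z):
    (∇ × F)_x = ∂F_z/∂y - ∂F_y/∂z = 0,
    (∇ × F)_y = ∂F_x/∂z - ∂F_z/∂x = 0,
    (∇ × F)_z = ∂F_y/∂x - ∂F_x/∂y = 66.

On z = 3, (curl F)_z = 66.

Convert to polar (x = r cos θ, y = r sin θ, dA = r dr dθ); the integrand becomes 66, so

    ∬_D (curl F)_z dA = ∫_0^{2π} ∫_0^{5} (66) · r dr dθ.

Inner (r from 0 to 5): 825.
Outer (θ from 0 to 2π): 1650π.

Therefore ∮_C F · dr = 1650π.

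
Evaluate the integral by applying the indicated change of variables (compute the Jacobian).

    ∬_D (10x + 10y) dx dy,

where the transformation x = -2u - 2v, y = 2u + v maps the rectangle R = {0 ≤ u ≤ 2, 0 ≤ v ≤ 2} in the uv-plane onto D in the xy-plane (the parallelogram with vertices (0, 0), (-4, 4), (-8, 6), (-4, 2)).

Compute the Jacobian determinant of (x, y) with respect to (u, v):

    ∂(x,y)/∂(u,v) = | -2  -2 | = (-2)(1) - (-2)(2) = 2.
                   | 2  1 |

Its absolute value is |J| = 2 (the area scaling factor).

Substituting x = -2u - 2v, y = 2u + v into the integrand,

    10x + 10y → -10v,

so the integral becomes

    ∬_R (-10v) · |J| du dv = ∫_0^2 ∫_0^2 (-20v) dv du.

Inner (v): -40.
Outer (u): -80.

Therefore ∬_D (10x + 10y) dx dy = -80.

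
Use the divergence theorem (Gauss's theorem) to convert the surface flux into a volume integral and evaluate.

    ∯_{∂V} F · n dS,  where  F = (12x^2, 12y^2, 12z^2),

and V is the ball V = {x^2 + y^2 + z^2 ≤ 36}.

By the divergence theorem,

    ∯_{∂V} F · n dS = ∭_V (∇ · F) dV.

Compute the divergence:
    ∇ · F = ∂F_x/∂x + ∂F_y/∂y + ∂F_z/∂z = 24x + 24y + 24z.

In spherical coordinates, x = ρ sin(φ) cos(θ), y = ρ sin(φ) sin(θ), z = ρ cos(φ), dV = ρ^2 sin(φ) dρ dφ dθ, with 0 ≤ ρ ≤ 6, 0 ≤ φ ≤ π, 0 ≤ θ ≤ 2π.

The integrand, after substitution and multiplying by the volume element, becomes (24ρ (sqrt(2)sin(φ)sin(θ + π/4) + cos(φ))) · ρ^2 sin(φ), so

    ∭_V (∇·F) dV = ∫_0^{2π} ∫_0^{π} ∫_0^{6} (24ρ (sqrt(2)sin(φ)sin(θ + π/4) + cos(φ))) · ρ^2 sin(φ) dρ dφ dθ.

Inner (ρ from 0 to 6): 7776(sqrt(2)sin(φ)sin(θ + π/4) + cos(φ))sin(φ).
Middle (φ from 0 to π): 3888sqrt(2)π sin(θ + π/4).
Outer (θ from 0 to 2π): 0.

Therefore ∯_{∂V} F · n dS = 0.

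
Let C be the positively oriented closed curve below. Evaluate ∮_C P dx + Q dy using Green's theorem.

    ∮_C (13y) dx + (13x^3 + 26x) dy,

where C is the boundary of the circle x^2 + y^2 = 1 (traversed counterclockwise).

Green's theorem converts the closed line integral into a double integral over the enclosed region D:

    ∮_C P dx + Q dy = ∬_D (∂Q/∂x - ∂P/∂y) dA.

Here P = 13y, Q = 13x^3 + 26x, so

    ∂Q/∂x = 39x^2 + 26,    ∂P/∂y = 13,
    ∂Q/∂x - ∂P/∂y = 39x^2 + 13.

D is the region x^2 + y^2 ≤ 1. Evaluating the double integral:

In polar coordinates (x = r cos θ, y = r sin θ, dA = r dr dθ) the integrand becomes 39r^2cos(θ)^2 + 13, so

    ∬_D (39x^2 + 13) dA = ∫_0^{2π} ∫_0^{1} (39r^2cos(θ)^2 + 13) · r dr dθ.

Inner (r from 0 to 1): 39cos(θ)^2/4 + 13/2.
Outer (θ from 0 to 2π): 91π/4.

Therefore ∮_C P dx + Q dy = 91π/4.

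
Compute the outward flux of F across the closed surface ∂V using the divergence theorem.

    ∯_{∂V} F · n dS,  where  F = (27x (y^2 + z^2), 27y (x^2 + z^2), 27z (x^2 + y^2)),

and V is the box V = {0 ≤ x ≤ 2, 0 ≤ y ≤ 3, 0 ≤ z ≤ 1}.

By the divergence theorem,

    ∯_{∂V} F · n dS = ∭_V (∇ · F) dV.

Compute the divergence:
    ∇ · F = ∂F_x/∂x + ∂F_y/∂y + ∂F_z/∂z = 27y^2 + 27z^2 + 27x^2 + 27z^2 + 27x^2 + 27y^2 = 54x^2 + 54y^2 + 54z^2.

V is a rectangular box, so dV = dx dy dz with 0 ≤ x ≤ 2, 0 ≤ y ≤ 3, 0 ≤ z ≤ 1.

Integrate (54x^2 + 54y^2 + 54z^2) over V as an iterated integral:

    ∭_V (∇·F) dV = ∫_0^{2} ∫_0^{3} ∫_0^{1} (54x^2 + 54y^2 + 54z^2) dz dy dx.

Inner (z from 0 to 1): 54x^2 + 54y^2 + 18.
Middle (y from 0 to 3): 162x^2 + 540.
Outer (x from 0 to 2): 1512.

Therefore ∯_{∂V} F · n dS = 1512.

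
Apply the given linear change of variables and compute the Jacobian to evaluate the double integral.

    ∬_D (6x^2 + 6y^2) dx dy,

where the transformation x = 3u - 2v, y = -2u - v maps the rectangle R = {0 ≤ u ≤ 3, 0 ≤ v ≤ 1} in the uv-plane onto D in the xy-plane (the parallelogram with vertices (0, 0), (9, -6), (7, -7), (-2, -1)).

Compute the Jacobian determinant of (x, y) with respect to (u, v):

    ∂(x,y)/∂(u,v) = | 3  -2 | = (3)(-1) - (-2)(-2) = -7.
                   | -2  -1 |

Its absolute value is |J| = 7 (the area scaling factor).

Substituting x = 3u - 2v, y = -2u - v into the integrand,

    6x^2 + 6y^2 → 78u^2 - 48u v + 30v^2,

so the integral becomes

    ∬_R (78u^2 - 48u v + 30v^2) · |J| du dv = ∫_0^3 ∫_0^1 (546u^2 - 336u v + 210v^2) dv du.

Inner (v): 546u^2 - 168u + 70.
Outer (u): 4368.

Therefore ∬_D (6x^2 + 6y^2) dx dy = 4368.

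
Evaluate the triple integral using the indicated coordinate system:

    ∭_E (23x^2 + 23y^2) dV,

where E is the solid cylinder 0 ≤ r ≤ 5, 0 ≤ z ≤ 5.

In cylindrical coordinates, x = r cos(θ), y = r sin(θ), z = z, and dV = r dr dθ dz.

The integrand becomes 23r^2, so

    ∭_E (23x^2 + 23y^2) dV = ∫_{0}^{2π} ∫_{0}^{5} ∫_{0}^{5} (23r^2) · r dz dr dθ.

Inner (z): 115r^3.
Middle (r from 0 to 5): 71875/4.
Outer (θ): 71875π/2.

Therefore the triple integral equals 71875π/2.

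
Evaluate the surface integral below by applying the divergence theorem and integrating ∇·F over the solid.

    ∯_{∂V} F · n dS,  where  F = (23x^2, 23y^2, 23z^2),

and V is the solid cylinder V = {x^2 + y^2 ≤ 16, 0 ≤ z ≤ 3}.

By the divergence theorem,

    ∯_{∂V} F · n dS = ∭_V (∇ · F) dV.

Compute the divergence:
    ∇ · F = ∂F_x/∂x + ∂F_y/∂y + ∂F_z/∂z = 46x + 46y + 46z.

In cylindrical coordinates, x = r cos(θ), y = r sin(θ), z = z, dV = r dr dθ dz, with 0 ≤ r ≤ 4, 0 ≤ θ ≤ 2π, 0 ≤ z ≤ 3.

The integrand, after substitution and multiplying by the volume element, becomes (46sqrt(2)r sin(θ + π/4) + 46z) · r, so

    ∭_V (∇·F) dV = ∫_0^{2π} ∫_0^{4} ∫_0^{3} (46sqrt(2)r sin(θ + π/4) + 46z) · r dz dr dθ.

Inner (z from 0 to 3): 69r (2sqrt(2)r sin(θ + π/4) + 3).
Middle (r from 0 to 4): 2944sqrt(2)sin(θ + π/4) + 1656.
Outer (θ from 0 to 2π): 3312π.

Therefore ∯_{∂V} F · n dS = 3312π.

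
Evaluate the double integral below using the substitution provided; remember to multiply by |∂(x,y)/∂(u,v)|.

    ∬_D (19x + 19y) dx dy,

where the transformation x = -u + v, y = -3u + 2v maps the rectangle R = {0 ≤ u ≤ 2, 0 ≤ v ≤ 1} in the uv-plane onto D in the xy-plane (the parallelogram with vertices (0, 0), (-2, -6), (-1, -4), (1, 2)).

Compute the Jacobian determinant of (x, y) with respect to (u, v):

    ∂(x,y)/∂(u,v) = | -1  1 | = (-1)(2) - (1)(-3) = 1.
                   | -3  2 |

Its absolute value is |J| = 1 (the area scaling factor).

Substituting x = -u + v, y = -3u + 2v into the integrand,

    19x + 19y → -76u + 57v,

so the integral becomes

    ∬_R (-76u + 57v) · |J| du dv = ∫_0^2 ∫_0^1 (-76u + 57v) dv du.

Inner (v): 57/2 - 76u.
Outer (u): -95.

Therefore ∬_D (19x + 19y) dx dy = -95.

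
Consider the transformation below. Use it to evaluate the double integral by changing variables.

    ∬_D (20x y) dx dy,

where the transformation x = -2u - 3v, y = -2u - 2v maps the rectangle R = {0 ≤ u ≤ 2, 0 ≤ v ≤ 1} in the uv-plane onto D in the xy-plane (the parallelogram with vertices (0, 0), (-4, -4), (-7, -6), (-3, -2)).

Compute the Jacobian determinant of (x, y) with respect to (u, v):

    ∂(x,y)/∂(u,v) = | -2  -3 | = (-2)(-2) - (-3)(-2) = -2.
                   | -2  -2 |

Its absolute value is |J| = 2 (the area scaling factor).

Substituting x = -2u - 3v, y = -2u - 2v into the integrand,

    20x y → 80u^2 + 200u v + 120v^2,

so the integral becomes

    ∬_R (80u^2 + 200u v + 120v^2) · |J| du dv = ∫_0^2 ∫_0^1 (160u^2 + 400u v + 240v^2) dv du.

Inner (v): 160u^2 + 200u + 80.
Outer (u): 2960/3.

Therefore ∬_D (20x y) dx dy = 2960/3.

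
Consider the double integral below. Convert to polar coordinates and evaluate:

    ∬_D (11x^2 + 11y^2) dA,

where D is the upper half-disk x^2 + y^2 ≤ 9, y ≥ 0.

The region D is 0 ≤ r ≤ 3, 0 ≤ θ ≤ π in polar coordinates, where x = r cos(θ), y = r sin(θ), and dA = r dr dθ.

Under the substitution, the integrand becomes 11r^2, so

    ∬_D (11x^2 + 11y^2) dA = ∫_{0}^{π} ∫_{0}^{3} (11r^2) · r dr dθ.

Inner integral (in r): ∫_{0}^{3} (11r^2) · r dr = 891/4.

Outer integral (in θ): ∫_{0}^{π} (891/4) dθ = 891π/4.

Therefore ∬_D (11x^2 + 11y^2) dA = 891π/4.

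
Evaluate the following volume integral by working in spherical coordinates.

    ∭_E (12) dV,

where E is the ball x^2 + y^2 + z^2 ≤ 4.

In spherical coordinates, x = ρ sin(φ) cos(θ), y = ρ sin(φ) sin(θ), z = ρ cos(φ), and dV = ρ^2 sin(φ) dρ dφ dθ.

The integrand becomes 12, so

    ∭_E (12) dV = ∫_{0}^{2π} ∫_{0}^{π} ∫_{0}^{2} (12) · ρ^2 sin(φ) dρ dφ dθ.

Inner (ρ): 32sin(φ).
Middle (φ): 64.
Outer (θ): 128π.

Therefore the triple integral equals 128π.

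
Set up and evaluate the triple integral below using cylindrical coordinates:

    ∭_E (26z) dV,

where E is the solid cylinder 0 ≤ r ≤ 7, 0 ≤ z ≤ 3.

In cylindrical coordinates, x = r cos(θ), y = r sin(θ), z = z, and dV = r dr dθ dz.

The integrand becomes 26z, so

    ∭_E (26z) dV = ∫_{0}^{2π} ∫_{0}^{7} ∫_{0}^{3} (26z) · r dz dr dθ.

Inner (z): 117r.
Middle (r from 0 to 7): 5733/2.
Outer (θ): 5733π.

Therefore the triple integral equals 5733π.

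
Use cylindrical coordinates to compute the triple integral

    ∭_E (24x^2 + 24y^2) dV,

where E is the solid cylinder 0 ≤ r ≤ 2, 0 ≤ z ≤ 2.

In cylindrical coordinates, x = r cos(θ), y = r sin(θ), z = z, and dV = r dr dθ dz.

The integrand becomes 24r^2, so

    ∭_E (24x^2 + 24y^2) dV = ∫_{0}^{2π} ∫_{0}^{2} ∫_{0}^{2} (24r^2) · r dz dr dθ.

Inner (z): 48r^3.
Middle (r from 0 to 2): 192.
Outer (θ): 384π.

Therefore the triple integral equals 384π.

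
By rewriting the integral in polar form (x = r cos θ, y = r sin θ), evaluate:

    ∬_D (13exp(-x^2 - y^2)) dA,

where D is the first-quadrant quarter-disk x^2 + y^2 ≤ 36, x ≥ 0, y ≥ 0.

The region D is 0 ≤ r ≤ 6, 0 ≤ θ ≤ π/2 in polar coordinates, where x = r cos(θ), y = r sin(θ), and dA = r dr dθ.

Under the substitution, the integrand becomes 13exp(-r^2), so

    ∬_D (13exp(-x^2 - y^2)) dA = ∫_{0}^{π/2} ∫_{0}^{6} (13exp(-r^2)) · r dr dθ.

Inner integral (in r): ∫_{0}^{6} (13exp(-r^2)) · r dr = 13/2 - 13exp(-36)/2.

Outer integral (in θ): ∫_{0}^{π/2} (13/2 - 13exp(-36)/2) dθ = -13π (1 - exp(36))exp(-36)/4.

Therefore ∬_D (13exp(-x^2 - y^2)) dA = -13π (1 - exp(36))exp(-36)/4.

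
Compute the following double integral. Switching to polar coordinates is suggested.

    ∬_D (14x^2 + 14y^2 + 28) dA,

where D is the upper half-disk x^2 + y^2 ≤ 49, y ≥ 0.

The region D is 0 ≤ r ≤ 7, 0 ≤ θ ≤ π in polar coordinates, where x = r cos(θ), y = r sin(θ), and dA = r dr dθ.

Under the substitution, the integrand becomes 14r^2 + 28, so

    ∬_D (14x^2 + 14y^2 + 28) dA = ∫_{0}^{π} ∫_{0}^{7} (14r^2 + 28) · r dr dθ.

Inner integral (in r): ∫_{0}^{7} (14r^2 + 28) · r dr = 18179/2.

Outer integral (in θ): ∫_{0}^{π} (18179/2) dθ = 18179π/2.

Therefore ∬_D (14x^2 + 14y^2 + 28) dA = 18179π/2.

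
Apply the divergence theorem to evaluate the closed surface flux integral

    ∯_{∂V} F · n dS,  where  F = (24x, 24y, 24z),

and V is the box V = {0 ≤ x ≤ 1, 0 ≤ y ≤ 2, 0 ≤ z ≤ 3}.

By the divergence theorem,

    ∯_{∂V} F · n dS = ∭_V (∇ · F) dV.

Compute the divergence:
    ∇ · F = ∂F_x/∂x + ∂F_y/∂y + ∂F_z/∂z = 24 + 24 + 24 = 72.

V is a rectangular box, so dV = dx dy dz with 0 ≤ x ≤ 1, 0 ≤ y ≤ 2, 0 ≤ z ≤ 3.

Integrate (72) over V as an iterated integral:

    ∭_V (∇·F) dV = ∫_0^{1} ∫_0^{2} ∫_0^{3} (72) dz dy dx.

Inner (z from 0 to 3): 216.
Middle (y from 0 to 2): 432.
Outer (x from 0 to 1): 432.

Therefore ∯_{∂V} F · n dS = 432.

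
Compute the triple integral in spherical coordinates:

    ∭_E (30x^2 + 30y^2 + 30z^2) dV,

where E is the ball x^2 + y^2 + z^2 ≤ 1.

In spherical coordinates, x = ρ sin(φ) cos(θ), y = ρ sin(φ) sin(θ), z = ρ cos(φ), and dV = ρ^2 sin(φ) dρ dφ dθ.

The integrand becomes 30ρ^2, so

    ∭_E (30x^2 + 30y^2 + 30z^2) dV = ∫_{0}^{2π} ∫_{0}^{π} ∫_{0}^{1} (30ρ^2) · ρ^2 sin(φ) dρ dφ dθ.

Inner (ρ): 6sin(φ).
Middle (φ): 12.
Outer (θ): 24π.

Therefore the triple integral equals 24π.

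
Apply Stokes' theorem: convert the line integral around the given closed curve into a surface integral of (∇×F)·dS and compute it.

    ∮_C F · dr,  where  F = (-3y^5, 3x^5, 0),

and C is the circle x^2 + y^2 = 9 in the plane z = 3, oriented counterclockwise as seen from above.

Let S be the flat disk x^2 + y^2 ≤ 9 in the plane z = 3, with upward unit normal n̂ = ẑ. By Stokes' theorem,

    ∮_C F · dr = ∬_S (∇ × F) · n̂ dS = ∬_D (curl F)_z dA,

where D is the disk x^2 + y^2 ≤ 9.

Compute the curl of F = (-3y^5, 3x^5, 0):
    (∇ × F)_x = ∂F_z/∂y - ∂F_y/∂z = 0,
    (∇ × F)_y = ∂F_x/∂z - ∂F_z/∂x = 0,
    (∇ × F)_z = ∂F_y/∂x - ∂F_x/∂y = 15x^4 + 15y^4.

On z = 3, (curl F)_z = 15x^4 + 15y^4.

Convert to polar (x = r cos θ, y = r sin θ, dA = r dr dθ); the integrand becomes 15r^4(sin(θ)^4 + cos(θ)^4), so

    ∬_D (curl F)_z dA = ∫_0^{2π} ∫_0^{3} (15r^4(sin(θ)^4 + cos(θ)^4)) · r dr dθ.

Inner (r from 0 to 3): 3645sin(θ)^4/2 + 3645cos(θ)^4/2.
Outer (θ from 0 to 2π): 10935π/4.

Therefore ∮_C F · dr = 10935π/4.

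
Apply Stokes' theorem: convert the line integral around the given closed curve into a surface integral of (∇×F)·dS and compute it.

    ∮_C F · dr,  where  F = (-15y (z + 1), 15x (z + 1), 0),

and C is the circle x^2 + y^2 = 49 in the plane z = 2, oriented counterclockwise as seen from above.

Let S be the flat disk x^2 + y^2 ≤ 49 in the plane z = 2, with upward unit normal n̂ = ẑ. By Stokes' theorem,

    ∮_C F · dr = ∬_S (∇ × F) · n̂ dS = ∬_D (curl F)_z dA,

where D is the disk x^2 + y^2 ≤ 49.

Compute the curl of F = (-15y (z + 1), 15x (z + 1), 0):
    (∇ × F)_x = ∂F_z/∂y - ∂F_y/∂z = -15x,
    (∇ × F)_y = ∂F_x/∂z - ∂F_z/∂x = -15y,
    (∇ × F)_z = ∂F_y/∂x - ∂F_x/∂y = 30z + 30.

On z = 2, (curl F)_z = 90.

Convert to polar (x = r cos θ, y = r sin θ, dA = r dr dθ); the integrand becomes 90, so

    ∬_D (curl F)_z dA = ∫_0^{2π} ∫_0^{7} (90) · r dr dθ.

Inner (r from 0 to 7): 2205.
Outer (θ from 0 to 2π): 4410π.

Therefore ∮_C F · dr = 4410π.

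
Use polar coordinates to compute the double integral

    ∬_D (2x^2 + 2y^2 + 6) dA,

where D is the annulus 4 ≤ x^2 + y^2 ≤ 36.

The region D is 2 ≤ r ≤ 6, 0 ≤ θ ≤ 2π in polar coordinates, where x = r cos(θ), y = r sin(θ), and dA = r dr dθ.

Under the substitution, the integrand becomes 2r^2 + 6, so

    ∬_D (2x^2 + 2y^2 + 6) dA = ∫_{0}^{2π} ∫_{2}^{6} (2r^2 + 6) · r dr dθ.

Inner integral (in r): ∫_{2}^{6} (2r^2 + 6) · r dr = 736.

Outer integral (in θ): ∫_{0}^{2π} (736) dθ = 1472π.

Therefore ∬_D (2x^2 + 2y^2 + 6) dA = 1472π.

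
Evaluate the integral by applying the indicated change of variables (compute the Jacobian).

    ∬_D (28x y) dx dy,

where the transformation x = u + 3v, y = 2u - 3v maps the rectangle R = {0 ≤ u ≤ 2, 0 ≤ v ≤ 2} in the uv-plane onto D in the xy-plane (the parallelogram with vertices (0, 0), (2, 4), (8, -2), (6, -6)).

Compute the Jacobian determinant of (x, y) with respect to (u, v):

    ∂(x,y)/∂(u,v) = | 1  3 | = (1)(-3) - (3)(2) = -9.
                   | 2  -3 |

Its absolute value is |J| = 9 (the area scaling factor).

Substituting x = u + 3v, y = 2u - 3v into the integrand,

    28x y → 56u^2 + 84u v - 252v^2,

so the integral becomes

    ∬_R (56u^2 + 84u v - 252v^2) · |J| du dv = ∫_0^2 ∫_0^2 (504u^2 + 756u v - 2268v^2) dv du.

Inner (v): 1008u^2 + 1512u - 6048.
Outer (u): -6384.

Therefore ∬_D (28x y) dx dy = -6384.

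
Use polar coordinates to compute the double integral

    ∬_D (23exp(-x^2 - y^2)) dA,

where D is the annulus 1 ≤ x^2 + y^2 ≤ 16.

The region D is 1 ≤ r ≤ 4, 0 ≤ θ ≤ 2π in polar coordinates, where x = r cos(θ), y = r sin(θ), and dA = r dr dθ.

Under the substitution, the integrand becomes 23exp(-r^2), so

    ∬_D (23exp(-x^2 - y^2)) dA = ∫_{0}^{2π} ∫_{1}^{4} (23exp(-r^2)) · r dr dθ.

Inner integral (in r): ∫_{1}^{4} (23exp(-r^2)) · r dr = -(23 - 23exp(15))exp(-16)/2.

Outer integral (in θ): ∫_{0}^{2π} (-(23 - 23exp(15))exp(-16)/2) dθ = -23π (1 - exp(15))exp(-16).

Therefore ∬_D (23exp(-x^2 - y^2)) dA = -23π (1 - exp(15))exp(-16).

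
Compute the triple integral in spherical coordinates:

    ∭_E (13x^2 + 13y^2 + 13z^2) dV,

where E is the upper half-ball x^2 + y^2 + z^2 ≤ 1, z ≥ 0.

In spherical coordinates, x = ρ sin(φ) cos(θ), y = ρ sin(φ) sin(θ), z = ρ cos(φ), and dV = ρ^2 sin(φ) dρ dφ dθ.

The integrand becomes 13ρ^2, so

    ∭_E (13x^2 + 13y^2 + 13z^2) dV = ∫_{0}^{2π} ∫_{0}^{π/2} ∫_{0}^{1} (13ρ^2) · ρ^2 sin(φ) dρ dφ dθ.

Inner (ρ): 13sin(φ)/5.
Middle (φ): 13/5.
Outer (θ): 26π/5.

Therefore the triple integral equals 26π/5.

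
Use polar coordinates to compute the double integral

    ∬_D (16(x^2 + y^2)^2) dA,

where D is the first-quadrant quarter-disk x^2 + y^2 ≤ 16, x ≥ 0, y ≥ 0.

The region D is 0 ≤ r ≤ 4, 0 ≤ θ ≤ π/2 in polar coordinates, where x = r cos(θ), y = r sin(θ), and dA = r dr dθ.

Under the substitution, the integrand becomes 16r^4, so

    ∬_D (16(x^2 + y^2)^2) dA = ∫_{0}^{π/2} ∫_{0}^{4} (16r^4) · r dr dθ.

Inner integral (in r): ∫_{0}^{4} (16r^4) · r dr = 32768/3.

Outer integral (in θ): ∫_{0}^{π/2} (32768/3) dθ = 16384π/3.

Therefore ∬_D (16(x^2 + y^2)^2) dA = 16384π/3.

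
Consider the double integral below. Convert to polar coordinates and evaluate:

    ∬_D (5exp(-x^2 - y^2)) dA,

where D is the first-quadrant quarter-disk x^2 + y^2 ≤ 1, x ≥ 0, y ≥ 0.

The region D is 0 ≤ r ≤ 1, 0 ≤ θ ≤ π/2 in polar coordinates, where x = r cos(θ), y = r sin(θ), and dA = r dr dθ.

Under the substitution, the integrand becomes 5exp(-r^2), so

    ∬_D (5exp(-x^2 - y^2)) dA = ∫_{0}^{π/2} ∫_{0}^{1} (5exp(-r^2)) · r dr dθ.

Inner integral (in r): ∫_{0}^{1} (5exp(-r^2)) · r dr = 5/2 - 5exp(-1)/2.

Outer integral (in θ): ∫_{0}^{π/2} (5/2 - 5exp(-1)/2) dθ = -5π (1 - e)exp(-1)/4.

Therefore ∬_D (5exp(-x^2 - y^2)) dA = -5π (1 - e)exp(-1)/4.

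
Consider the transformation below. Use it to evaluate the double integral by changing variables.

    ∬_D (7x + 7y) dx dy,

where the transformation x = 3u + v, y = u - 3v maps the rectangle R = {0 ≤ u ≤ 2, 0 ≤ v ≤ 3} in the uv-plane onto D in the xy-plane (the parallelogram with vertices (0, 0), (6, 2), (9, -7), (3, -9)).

Compute the Jacobian determinant of (x, y) with respect to (u, v):

    ∂(x,y)/∂(u,v) = | 3  1 | = (3)(-3) - (1)(1) = -10.
                   | 1  -3 |

Its absolute value is |J| = 10 (the area scaling factor).

Substituting x = 3u + v, y = u - 3v into the integrand,

    7x + 7y → 28u - 14v,

so the integral becomes

    ∬_R (28u - 14v) · |J| du dv = ∫_0^2 ∫_0^3 (280u - 140v) dv du.

Inner (v): 840u - 630.
Outer (u): 420.

Therefore ∬_D (7x + 7y) dx dy = 420.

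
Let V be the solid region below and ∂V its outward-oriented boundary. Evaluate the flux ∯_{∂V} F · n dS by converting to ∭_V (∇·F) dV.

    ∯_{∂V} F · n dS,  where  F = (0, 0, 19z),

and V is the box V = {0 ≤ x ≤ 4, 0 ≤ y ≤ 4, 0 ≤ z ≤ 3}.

By the divergence theorem,

    ∯_{∂V} F · n dS = ∭_V (∇ · F) dV.

Compute the divergence:
    ∇ · F = ∂F_x/∂x + ∂F_y/∂y + ∂F_z/∂z = 0 + 0 + 19 = 19.

V is a rectangular box, so dV = dx dy dz with 0 ≤ x ≤ 4, 0 ≤ y ≤ 4, 0 ≤ z ≤ 3.

Integrate (19) over V as an iterated integral:

    ∭_V (∇·F) dV = ∫_0^{4} ∫_0^{4} ∫_0^{3} (19) dz dy dx.

Inner (z from 0 to 3): 57.
Middle (y from 0 to 4): 228.
Outer (x from 0 to 4): 912.

Therefore ∯_{∂V} F · n dS = 912.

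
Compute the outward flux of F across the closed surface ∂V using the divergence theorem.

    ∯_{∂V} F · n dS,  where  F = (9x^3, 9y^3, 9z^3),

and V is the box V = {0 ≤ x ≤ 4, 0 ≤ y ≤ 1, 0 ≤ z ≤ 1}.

By the divergence theorem,

    ∯_{∂V} F · n dS = ∭_V (∇ · F) dV.

Compute the divergence:
    ∇ · F = ∂F_x/∂x + ∂F_y/∂y + ∂F_z/∂z = 27x^2 + 27y^2 + 27z^2.

V is a rectangular box, so dV = dx dy dz with 0 ≤ x ≤ 4, 0 ≤ y ≤ 1, 0 ≤ z ≤ 1.

Integrate (27x^2 + 27y^2 + 27z^2) over V as an iterated integral:

    ∭_V (∇·F) dV = ∫_0^{4} ∫_0^{1} ∫_0^{1} (27x^2 + 27y^2 + 27z^2) dz dy dx.

Inner (z from 0 to 1): 27x^2 + 27y^2 + 9.
Middle (y from 0 to 1): 27x^2 + 18.
Outer (x from 0 to 4): 648.

Therefore ∯_{∂V} F · n dS = 648.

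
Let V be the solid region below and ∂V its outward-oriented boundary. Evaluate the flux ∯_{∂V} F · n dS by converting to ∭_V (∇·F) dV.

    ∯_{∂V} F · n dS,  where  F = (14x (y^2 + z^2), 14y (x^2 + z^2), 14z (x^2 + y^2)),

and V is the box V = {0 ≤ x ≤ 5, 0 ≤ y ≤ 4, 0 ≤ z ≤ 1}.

By the divergence theorem,

    ∯_{∂V} F · n dS = ∭_V (∇ · F) dV.

Compute the divergence:
    ∇ · F = ∂F_x/∂x + ∂F_y/∂y + ∂F_z/∂z = 14y^2 + 14z^2 + 14x^2 + 14z^2 + 14x^2 + 14y^2 = 28x^2 + 28y^2 + 28z^2.

V is a rectangular box, so dV = dx dy dz with 0 ≤ x ≤ 5, 0 ≤ y ≤ 4, 0 ≤ z ≤ 1.

Integrate (28x^2 + 28y^2 + 28z^2) over V as an iterated integral:

    ∭_V (∇·F) dV = ∫_0^{5} ∫_0^{4} ∫_0^{1} (28x^2 + 28y^2 + 28z^2) dz dy dx.

Inner (z from 0 to 1): 28x^2 + 28y^2 + 28/3.
Middle (y from 0 to 4): 112x^2 + 1904/3.
Outer (x from 0 to 5): 7840.

Therefore ∯_{∂V} F · n dS = 7840.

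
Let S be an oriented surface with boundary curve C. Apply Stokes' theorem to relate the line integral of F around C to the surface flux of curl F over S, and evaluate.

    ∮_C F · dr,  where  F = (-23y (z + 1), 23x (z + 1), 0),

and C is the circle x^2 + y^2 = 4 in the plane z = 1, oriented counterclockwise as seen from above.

Let S be the flat disk x^2 + y^2 ≤ 4 in the plane z = 1, with upward unit normal n̂ = ẑ. By Stokes' theorem,

    ∮_C F · dr = ∬_S (∇ × F) · n̂ dS = ∬_D (curl F)_z dA,

where D is the disk x^2 + y^2 ≤ 4.

Compute the curl of F = (-23y (z + 1), 23x (z + 1), 0):
    (∇ × F)_x = ∂F_z/∂y - ∂F_y/∂z = -23x,
    (∇ × F)_y = ∂F_x/∂z - ∂F_z/∂x = -23y,
    (∇ × F)_z = ∂F_y/∂x - ∂F_x/∂y = 46z + 46.

On z = 1, (curl F)_z = 92.

Convert to polar (x = r cos θ, y = r sin θ, dA = r dr dθ); the integrand becomes 92, so

    ∬_D (curl F)_z dA = ∫_0^{2π} ∫_0^{2} (92) · r dr dθ.

Inner (r from 0 to 2): 184.
Outer (θ from 0 to 2π): 368π.

Therefore ∮_C F · dr = 368π.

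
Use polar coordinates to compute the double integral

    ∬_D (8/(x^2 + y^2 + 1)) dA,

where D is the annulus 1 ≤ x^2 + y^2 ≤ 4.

The region D is 1 ≤ r ≤ 2, 0 ≤ θ ≤ 2π in polar coordinates, where x = r cos(θ), y = r sin(θ), and dA = r dr dθ.

Under the substitution, the integrand becomes 8/(r^2 + 1), so

    ∬_D (8/(x^2 + y^2 + 1)) dA = ∫_{0}^{2π} ∫_{1}^{2} (8/(r^2 + 1)) · r dr dθ.

Inner integral (in r): ∫_{1}^{2} (8/(r^2 + 1)) · r dr = log(625/16).

Outer integral (in θ): ∫_{0}^{2π} (log(625/16)) dθ = log((625/16)^(2π)).

Therefore ∬_D (8/(x^2 + y^2 + 1)) dA = log((625/16)^(2π)).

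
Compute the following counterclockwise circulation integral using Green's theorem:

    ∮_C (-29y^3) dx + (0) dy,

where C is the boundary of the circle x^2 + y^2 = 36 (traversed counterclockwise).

Green's theorem converts the closed line integral into a double integral over the enclosed region D:

    ∮_C P dx + Q dy = ∬_D (∂Q/∂x - ∂P/∂y) dA.

Here P = -29y^3, Q = 0, so

    ∂Q/∂x = 0,    ∂P/∂y = -87y^2,
    ∂Q/∂x - ∂P/∂y = 87y^2.

D is the region x^2 + y^2 ≤ 36. Evaluating the double integral:

In polar coordinates (x = r cos θ, y = r sin θ, dA = r dr dθ) the integrand becomes 87r^2sin(θ)^2, so

    ∬_D (87y^2) dA = ∫_0^{2π} ∫_0^{6} (87r^2sin(θ)^2) · r dr dθ.

Inner (r from 0 to 6): 28188sin(θ)^2.
Outer (θ from 0 to 2π): 28188π.

Therefore ∮_C P dx + Q dy = 28188π.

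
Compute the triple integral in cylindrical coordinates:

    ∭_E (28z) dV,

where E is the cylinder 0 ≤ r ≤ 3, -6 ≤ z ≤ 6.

In cylindrical coordinates, x = r cos(θ), y = r sin(θ), z = z, and dV = r dr dθ dz.

The integrand becomes 28z, so

    ∭_E (28z) dV = ∫_{0}^{2π} ∫_{0}^{3} ∫_{-6}^{6} (28z) · r dz dr dθ.

Inner (z): 0.
Middle (r from 0 to 3): 0.
Outer (θ): 0.

Therefore the triple integral equals 0.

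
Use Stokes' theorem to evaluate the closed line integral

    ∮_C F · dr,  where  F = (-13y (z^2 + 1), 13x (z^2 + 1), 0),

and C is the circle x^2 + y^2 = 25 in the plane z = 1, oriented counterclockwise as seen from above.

Let S be the flat disk x^2 + y^2 ≤ 25 in the plane z = 1, with upward unit normal n̂ = ẑ. By Stokes' theorem,

    ∮_C F · dr = ∬_S (∇ × F) · n̂ dS = ∬_D (curl F)_z dA,

where D is the disk x^2 + y^2 ≤ 25.

Compute the curl of F = (-13y (z^2 + 1), 13x (z^2 + 1), 0):
    (∇ × F)_x = ∂F_z/∂y - ∂F_y/∂z = -26x z,
    (∇ × F)_y = ∂F_x/∂z - ∂F_z/∂x = -26y z,
    (∇ × F)_z = ∂F_y/∂x - ∂F_x/∂y = 26z^2 + 26.

On z = 1, (curl F)_z = 52.

Convert to polar (x = r cos θ, y = r sin θ, dA = r dr dθ); the integrand becomes 52, so

    ∬_D (curl F)_z dA = ∫_0^{2π} ∫_0^{5} (52) · r dr dθ.

Inner (r from 0 to 5): 650.
Outer (θ from 0 to 2π): 1300π.

Therefore ∮_C F · dr = 1300π.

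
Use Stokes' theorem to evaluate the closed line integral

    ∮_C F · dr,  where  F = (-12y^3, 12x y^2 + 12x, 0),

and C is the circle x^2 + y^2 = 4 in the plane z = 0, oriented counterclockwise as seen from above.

Let S be the flat disk x^2 + y^2 ≤ 4 in the plane z = 0, with upward unit normal n̂ = ẑ. By Stokes' theorem,

    ∮_C F · dr = ∬_S (∇ × F) · n̂ dS = ∬_D (curl F)_z dA,

where D is the disk x^2 + y^2 ≤ 4.

Compute the curl of F = (-12y^3, 12x y^2 + 12x, 0):
    (∇ × F)_x = ∂F_z/∂y - ∂F_y/∂z = 0,
    (∇ × F)_y = ∂F_x/∂z - ∂F_z/∂x = 0,
    (∇ × F)_z = ∂F_y/∂x - ∂F_x/∂y = 48y^2 + 12.

On z = 0, (curl F)_z = 48y^2 + 12.

Convert to polar (x = r cos θ, y = r sin θ, dA = r dr dθ); the integrand becomes 48r^2sin(θ)^2 + 12, so

    ∬_D (curl F)_z dA = ∫_0^{2π} ∫_0^{2} (48r^2sin(θ)^2 + 12) · r dr dθ.

Inner (r from 0 to 2): 192sin(θ)^2 + 24.
Outer (θ from 0 to 2π): 240π.

Therefore ∮_C F · dr = 240π.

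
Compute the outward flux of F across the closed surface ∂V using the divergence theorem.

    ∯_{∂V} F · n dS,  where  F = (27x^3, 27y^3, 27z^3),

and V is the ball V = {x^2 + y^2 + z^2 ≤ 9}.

By the divergence theorem,

    ∯_{∂V} F · n dS = ∭_V (∇ · F) dV.

Compute the divergence:
    ∇ · F = ∂F_x/∂x + ∂F_y/∂y + ∂F_z/∂z = 81x^2 + 81y^2 + 81z^2.

In spherical coordinates, x = ρ sin(φ) cos(θ), y = ρ sin(φ) sin(θ), z = ρ cos(φ), dV = ρ^2 sin(φ) dρ dφ dθ, with 0 ≤ ρ ≤ 3, 0 ≤ φ ≤ π, 0 ≤ θ ≤ 2π.

The integrand, after substitution and multiplying by the volume element, becomes (81ρ^2) · ρ^2 sin(φ), so

    ∭_V (∇·F) dV = ∫_0^{2π} ∫_0^{π} ∫_0^{3} (81ρ^2) · ρ^2 sin(φ) dρ dφ dθ.

Inner (ρ from 0 to 3): 19683sin(φ)/5.
Middle (φ from 0 to π): 39366/5.
Outer (θ from 0 to 2π): 78732π/5.

Therefore ∯_{∂V} F · n dS = 78732π/5.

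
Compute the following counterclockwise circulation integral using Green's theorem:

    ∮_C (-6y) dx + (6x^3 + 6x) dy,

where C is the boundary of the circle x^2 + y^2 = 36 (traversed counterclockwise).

Green's theorem converts the closed line integral into a double integral over the enclosed region D:

    ∮_C P dx + Q dy = ∬_D (∂Q/∂x - ∂P/∂y) dA.

Here P = -6y, Q = 6x^3 + 6x, so

    ∂Q/∂x = 18x^2 + 6,    ∂P/∂y = -6,
    ∂Q/∂x - ∂P/∂y = 18x^2 + 12.

D is the region x^2 + y^2 ≤ 36. Evaluating the double integral:

In polar coordinates (x = r cos θ, y = r sin θ, dA = r dr dθ) the integrand becomes 18r^2cos(θ)^2 + 12, so

    ∬_D (18x^2 + 12) dA = ∫_0^{2π} ∫_0^{6} (18r^2cos(θ)^2 + 12) · r dr dθ.

Inner (r from 0 to 6): 5832cos(θ)^2 + 216.
Outer (θ from 0 to 2π): 6264π.

Therefore ∮_C P dx + Q dy = 6264π.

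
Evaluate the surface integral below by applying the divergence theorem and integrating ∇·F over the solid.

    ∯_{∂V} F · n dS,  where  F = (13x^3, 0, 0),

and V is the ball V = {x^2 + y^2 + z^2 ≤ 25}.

By the divergence theorem,

    ∯_{∂V} F · n dS = ∭_V (∇ · F) dV.

Compute the divergence:
    ∇ · F = ∂F_x/∂x + ∂F_y/∂y + ∂F_z/∂z = 39x^2 + 0 + 0 = 39x^2.

In spherical coordinates, x = ρ sin(φ) cos(θ), y = ρ sin(φ) sin(θ), z = ρ cos(φ), dV = ρ^2 sin(φ) dρ dφ dθ, with 0 ≤ ρ ≤ 5, 0 ≤ φ ≤ π, 0 ≤ θ ≤ 2π.

The integrand, after substitution and multiplying by the volume element, becomes (39ρ^2sin(φ)^2cos(θ)^2) · ρ^2 sin(φ), so

    ∭_V (∇·F) dV = ∫_0^{2π} ∫_0^{π} ∫_0^{5} (39ρ^2sin(φ)^2cos(θ)^2) · ρ^2 sin(φ) dρ dφ dθ.

Inner (ρ from 0 to 5): 24375sin(φ)^3cos(θ)^2.
Middle (φ from 0 to π): 32500cos(θ)^2.
Outer (θ from 0 to 2π): 32500π.

Therefore ∯_{∂V} F · n dS = 32500π.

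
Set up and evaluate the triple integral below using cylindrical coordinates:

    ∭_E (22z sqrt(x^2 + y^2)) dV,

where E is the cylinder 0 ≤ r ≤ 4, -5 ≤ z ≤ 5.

In cylindrical coordinates, x = r cos(θ), y = r sin(θ), z = z, and dV = r dr dθ dz.

The integrand becomes 22r z, so

    ∭_E (22z sqrt(x^2 + y^2)) dV = ∫_{0}^{2π} ∫_{0}^{4} ∫_{-5}^{5} (22r z) · r dz dr dθ.

Inner (z): 0.
Middle (r from 0 to 4): 0.
Outer (θ): 0.

Therefore the triple integral equals 0.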